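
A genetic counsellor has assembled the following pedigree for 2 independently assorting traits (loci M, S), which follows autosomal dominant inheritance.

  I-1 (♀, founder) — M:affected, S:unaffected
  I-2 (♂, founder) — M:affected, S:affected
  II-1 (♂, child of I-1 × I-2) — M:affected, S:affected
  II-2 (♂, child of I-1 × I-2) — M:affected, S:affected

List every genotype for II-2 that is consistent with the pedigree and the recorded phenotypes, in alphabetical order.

M/I-1 aff ·: Mm|MM
M/I-2 aff ·: Mm|MM
M/II-1 aff I-1×I-2: Mm|MM
M/II-2 aff I-1×I-2: Mm|MM
⇒ M over [I-1,I-2,II-1,II-2]: 13 consistent
S/I-1 un ·: ss
S/I-2 aff ·: Ss|SS
S/II-1 aff I-1×I-2: Ss
S/II-2 aff I-1×I-2: Ss
⇒ S over [I-1,I-2,II-1,II-2]: 2 consistent

II-2 ∈ {MM Ss, Mm Ss}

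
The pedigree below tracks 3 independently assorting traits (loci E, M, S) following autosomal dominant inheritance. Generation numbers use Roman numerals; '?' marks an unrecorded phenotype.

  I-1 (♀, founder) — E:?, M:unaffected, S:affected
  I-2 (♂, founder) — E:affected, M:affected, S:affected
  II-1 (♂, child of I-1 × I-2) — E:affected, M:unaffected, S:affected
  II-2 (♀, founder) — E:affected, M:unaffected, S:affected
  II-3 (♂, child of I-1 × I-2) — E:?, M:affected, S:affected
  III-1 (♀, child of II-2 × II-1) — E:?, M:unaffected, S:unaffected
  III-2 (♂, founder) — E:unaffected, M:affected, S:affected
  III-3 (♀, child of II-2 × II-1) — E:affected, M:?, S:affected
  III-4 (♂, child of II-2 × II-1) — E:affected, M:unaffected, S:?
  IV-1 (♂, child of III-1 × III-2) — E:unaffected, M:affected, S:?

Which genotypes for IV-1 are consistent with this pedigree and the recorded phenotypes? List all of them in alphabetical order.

E/I-1 ? ·: ee|Ee|EE
E/I-2 aff ·: Ee|EE
E/II-1 aff I-1×I-2: Ee|EE
E/II-2 aff ·: Ee|EE
E/II-3 ? I-1×I-2: ee|Ee|EE
E/III-1 ? II-2×II-1: ee|Ee
E/III-2 un ·: ee
E/III-3 aff II-2×II-1: Ee|EE
E/III-4 aff II-2×II-1: Ee|EE
E/IV-1 un III-1×III-2: ee
⇒ E over [I-1,I-2,II-1,II-2,II-3,III-1,III-2,III-3,III-4,IV-1]: 152 consistent
M/I-1 un ·: mm
M/I-2 aff ·: Mm
M/II-1 un I-1×I-2: mm
M/II-2 un ·: mm
M/II-3 aff I-1×I-2: Mm
M/III-1 un II-2×II-1: mm
M/III-2 aff ·: Mm|MM
M/III-3 ? II-2×II-1: mm
M/III-4 un II-2×II-1: mm
M/IV-1 aff III-1×III-2: Mm
⇒ M over [I-1,I-2,II-1,II-2,II-3,III-1,III-2,III-3,III-4,IV-1]: 2 consistent
S/I-1 aff ·: Ss|SS
S/I-2 aff ·: Ss|SS
S/II-1 aff I-1×I-2: Ss
S/II-2 aff ·: Ss
S/II-3 aff I-1×I-2: Ss|SS
S/III-1 un II-2×II-1: ss
S/III-2 aff ·: Ss|SS
S/III-3 aff II-2×II-1: Ss|SS
S/III-4 ? II-2×II-1: ss|Ss|SS
S/IV-1 ? III-1×III-2: ss|Ss
⇒ S over [I-1,I-2,II-1,II-2,II-3,III-1,III-2,III-3,III-4,IV-1]: 108 consistent

IV-1 ∈ {ee Mm Ss, ee Mm ss}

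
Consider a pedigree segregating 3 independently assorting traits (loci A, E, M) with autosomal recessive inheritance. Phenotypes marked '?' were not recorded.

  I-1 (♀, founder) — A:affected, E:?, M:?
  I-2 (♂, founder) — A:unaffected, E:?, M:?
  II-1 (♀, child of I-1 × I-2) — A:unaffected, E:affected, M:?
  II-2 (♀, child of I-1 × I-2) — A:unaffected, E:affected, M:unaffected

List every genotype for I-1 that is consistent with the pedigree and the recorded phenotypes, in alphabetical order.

A/I-1 aff ·: aa
A/I-2 un ·: AA|Aa
A/II-1 un I-1×I-2: Aa
A/II-2 un I-1×I-2: Aa
⇒ A over [I-1,I-2,II-1,II-2]: 2 consistent
E/I-1 ? ·: Ee|ee
E/I-2 ? ·: Ee|ee
E/II-1 aff I-1×I-2: ee
E/II-2 aff I-1×I-2: ee
⇒ E over [I-1,I-2,II-1,II-2]: 4 consistent
M/I-1 ? ·: MM|Mm|mm
M/I-2 ? ·: MM|Mm|mm
M/II-1 ? I-1×I-2: MM|Mm|mm
M/II-2 un I-1×I-2: MM|Mm
⇒ M over [I-1,I-2,II-1,II-2]: 21 consistent

I-1 ∈ {aa Ee MM, aa Ee Mm, aa Ee mm, aa ee MM, aa ee Mm, aa ee mm}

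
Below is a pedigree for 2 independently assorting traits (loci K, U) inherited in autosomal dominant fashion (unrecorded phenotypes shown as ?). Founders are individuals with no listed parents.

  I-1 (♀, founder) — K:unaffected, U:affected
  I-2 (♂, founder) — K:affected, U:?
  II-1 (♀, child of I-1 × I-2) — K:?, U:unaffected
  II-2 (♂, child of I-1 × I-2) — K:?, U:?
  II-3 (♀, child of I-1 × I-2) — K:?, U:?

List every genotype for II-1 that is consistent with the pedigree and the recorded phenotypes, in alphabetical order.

II-1 ∈ {Kk uu, kk uu}

K/I-1 un ·: kk
K/I-2 aff ·: Kk|KK
K/II-1 ? I-1×I-2: kk|Kk
K/II-2 ? I-1×I-2: kk|Kk
K/II-3 ? I-1×I-2: kk|Kk
⇒ K over [I-1,I-2,II-1,II-2,II-3]: 9 consistent
U/I-1 aff ·: Uu
U/I-2 ? ·: uu|Uu
U/II-1 un I-1×I-2: uu
U/II-2 ? I-1×I-2: uu|Uu|UU
U/II-3 ? I-1×I-2: uu|Uu|UU
⇒ U over [I-1,I-2,II-1,II-2,II-3]: 13 consistent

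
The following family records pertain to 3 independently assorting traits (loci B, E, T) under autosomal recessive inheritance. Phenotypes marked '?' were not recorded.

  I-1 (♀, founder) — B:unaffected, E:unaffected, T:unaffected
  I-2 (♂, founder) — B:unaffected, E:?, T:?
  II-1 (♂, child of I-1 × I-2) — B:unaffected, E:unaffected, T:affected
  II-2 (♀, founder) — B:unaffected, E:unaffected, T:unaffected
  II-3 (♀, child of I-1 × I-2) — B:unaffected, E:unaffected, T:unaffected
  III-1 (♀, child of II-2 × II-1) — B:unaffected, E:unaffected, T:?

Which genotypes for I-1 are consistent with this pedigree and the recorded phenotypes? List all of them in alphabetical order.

B/I-1 un ·: BB|Bb
B/I-2 un ·: BB|Bb
B/II-1 un I-1×I-2: BB|Bb
B/II-2 un ·: BB|Bb
B/II-3 un I-1×I-2: BB|Bb
B/III-1 un II-2×II-1: BB|Bb
⇒ B over [I-1,I-2,II-1,II-2,II-3,III-1]: 45 consistent
E/I-1 un ·: EE|Ee
E/I-2 ? ·: EE|Ee|ee
E/II-1 un I-1×I-2: EE|Ee
E/II-2 un ·: EE|Ee
E/II-3 un I-1×I-2: EE|Ee
E/III-1 un II-2×II-1: EE|Ee
⇒ E over [I-1,I-2,II-1,II-2,II-3,III-1]: 53 consistent
T/I-1 un ·: Tt
T/I-2 ? ·: Tt|tt
T/II-1 aff I-1×I-2: tt
T/II-2 un ·: TT|Tt
T/II-3 un I-1×I-2: TT|Tt
T/III-1 ? II-2×II-1: Tt|tt
⇒ T over [I-1,I-2,II-1,II-2,II-3,III-1]: 9 consistent

I-1 ∈ {BB EE Tt, BB Ee Tt, Bb EE Tt, Bb Ee Tt}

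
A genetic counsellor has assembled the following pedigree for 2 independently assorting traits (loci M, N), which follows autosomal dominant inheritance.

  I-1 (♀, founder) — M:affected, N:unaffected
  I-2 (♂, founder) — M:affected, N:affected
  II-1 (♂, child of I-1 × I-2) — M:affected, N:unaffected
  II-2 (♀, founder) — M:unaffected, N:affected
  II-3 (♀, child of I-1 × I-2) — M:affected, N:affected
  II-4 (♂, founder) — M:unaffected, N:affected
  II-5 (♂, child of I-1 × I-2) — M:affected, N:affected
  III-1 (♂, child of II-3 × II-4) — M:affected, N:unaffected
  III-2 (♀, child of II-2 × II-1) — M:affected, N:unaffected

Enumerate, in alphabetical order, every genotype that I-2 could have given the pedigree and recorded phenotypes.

M/I-1 aff ·: Mm|MM
M/I-2 aff ·: Mm|MM
M/II-1 aff I-1×I-2: Mm|MM
M/II-2 un ·: mm
M/II-3 aff I-1×I-2: Mm|MM
M/II-4 un ·: mm
M/II-5 aff I-1×I-2: Mm|MM
M/III-1 aff II-3×II-4: Mm
M/III-2 aff II-2×II-1: Mm
⇒ M over [I-1,I-2,II-1,II-2,II-3,II-4,II-5,III-1,III-2]: 25 consistent
N/I-1 un ·: nn
N/I-2 aff ·: Nn
N/II-1 un I-1×I-2: nn
N/II-2 aff ·: Nn
N/II-3 aff I-1×I-2: Nn
N/II-4 aff ·: Nn
N/II-5 aff I-1×I-2: Nn
N/III-1 un II-3×II-4: nn
N/III-2 un II-2×II-1: nn
⇒ N over [I-1,I-2,II-1,II-2,II-3,II-4,II-5,III-1,III-2]: 1 consistent

I-2 ∈ {MM Nn, Mm Nn}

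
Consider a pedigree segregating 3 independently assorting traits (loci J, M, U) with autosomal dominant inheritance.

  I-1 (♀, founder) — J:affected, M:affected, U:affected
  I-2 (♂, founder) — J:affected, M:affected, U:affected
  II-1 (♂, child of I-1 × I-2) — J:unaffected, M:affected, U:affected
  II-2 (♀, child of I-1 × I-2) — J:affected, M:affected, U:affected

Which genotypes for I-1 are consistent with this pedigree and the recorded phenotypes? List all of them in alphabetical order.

I-1 ∈ {Jj MM UU, Jj MM Uu, Jj Mm UU, Jj Mm Uu}

J/I-1 aff ·: Jj
J/I-2 aff ·: Jj
J/II-1 un I-1×I-2: jj
J/II-2 aff I-1×I-2: Jj|JJ
⇒ J over [I-1,I-2,II-1,II-2]: 2 consistent
M/I-1 aff ·: Mm|MM
M/I-2 aff ·: Mm|MM
M/II-1 aff I-1×I-2: Mm|MM
M/II-2 aff I-1×I-2: Mm|MM
⇒ M over [I-1,I-2,II-1,II-2]: 13 consistent
U/I-1 aff ·: Uu|UU
U/I-2 aff ·: Uu|UU
U/II-1 aff I-1×I-2: Uu|UU
U/II-2 aff I-1×I-2: Uu|UU
⇒ U over [I-1,I-2,II-1,II-2]: 13 consistent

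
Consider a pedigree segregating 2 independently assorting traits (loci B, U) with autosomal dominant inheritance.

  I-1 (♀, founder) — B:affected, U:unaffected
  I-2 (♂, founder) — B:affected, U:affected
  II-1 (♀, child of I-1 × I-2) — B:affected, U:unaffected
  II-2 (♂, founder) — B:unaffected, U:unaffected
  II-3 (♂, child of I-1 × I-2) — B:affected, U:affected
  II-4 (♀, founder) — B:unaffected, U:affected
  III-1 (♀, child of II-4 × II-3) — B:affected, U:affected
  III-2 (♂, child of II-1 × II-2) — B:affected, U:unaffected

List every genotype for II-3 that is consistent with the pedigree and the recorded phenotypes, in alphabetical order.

B/I-1 aff ·: Bb|BB
B/I-2 aff ·: Bb|BB
B/II-1 aff I-1×I-2: Bb|BB
B/II-2 un ·: bb
B/II-3 aff I-1×I-2: Bb|BB
B/II-4 un ·: bb
B/III-1 aff II-4×II-3: Bb
B/III-2 aff II-1×II-2: Bb
⇒ B over [I-1,I-2,II-1,II-2,II-3,II-4,III-1,III-2]: 13 consistent
U/I-1 un ·: uu
U/I-2 aff ·: Uu
U/II-1 un I-1×I-2: uu
U/II-2 un ·: uu
U/II-3 aff I-1×I-2: Uu
U/II-4 aff ·: Uu|UU
U/III-1 aff II-4×II-3: Uu|UU
U/III-2 un II-1×II-2: uu
⇒ U over [I-1,I-2,II-1,II-2,II-3,II-4,III-1,III-2]: 4 consistent

II-3 ∈ {BB Uu, Bb Uu}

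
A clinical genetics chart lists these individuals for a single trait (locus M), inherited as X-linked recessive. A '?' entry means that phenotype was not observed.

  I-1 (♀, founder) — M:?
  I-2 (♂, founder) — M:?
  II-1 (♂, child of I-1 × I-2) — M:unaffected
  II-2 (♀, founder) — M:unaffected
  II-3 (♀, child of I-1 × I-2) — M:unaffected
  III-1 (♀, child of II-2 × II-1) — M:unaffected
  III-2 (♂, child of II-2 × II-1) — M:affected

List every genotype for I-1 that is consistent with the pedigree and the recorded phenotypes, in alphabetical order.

M/I-1 ? ·: X^MX^M|X^MX^m
M/I-2 ? ·: X^MY|X^mY
M/II-1 un I-1×I-2: X^MY
M/II-2 un ·: X^MX^m
M/II-3 un I-1×I-2: X^MX^M|X^MX^m
M/III-1 un II-2×II-1: X^MX^M|X^MX^m
M/III-2 aff II-2×II-1: X^mY
⇒ M over [I-1,I-2,II-1,II-2,II-3,III-1,III-2]: 10 consistent

I-1 ∈ {X^MX^M, X^MX^m}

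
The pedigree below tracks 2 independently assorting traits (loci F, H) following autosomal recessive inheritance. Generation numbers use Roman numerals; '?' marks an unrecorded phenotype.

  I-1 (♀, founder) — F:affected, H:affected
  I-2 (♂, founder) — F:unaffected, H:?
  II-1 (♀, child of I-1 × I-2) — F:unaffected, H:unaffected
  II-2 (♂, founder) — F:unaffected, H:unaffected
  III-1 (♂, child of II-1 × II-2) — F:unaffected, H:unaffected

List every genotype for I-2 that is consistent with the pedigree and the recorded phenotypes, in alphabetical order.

I-2 ∈ {FF HH, FF Hh, Ff HH, Ff Hh}

F/I-1 aff ·: ff
F/I-2 un ·: FF|Ff
F/II-1 un I-1×I-2: Ff
F/II-2 un ·: FF|Ff
F/III-1 un II-1×II-2: FF|Ff
⇒ F over [I-1,I-2,II-1,II-2,III-1]: 8 consistent
H/I-1 aff ·: hh
H/I-2 ? ·: HH|Hh
H/II-1 un I-1×I-2: Hh
H/II-2 un ·: HH|Hh
H/III-1 un II-1×II-2: HH|Hh
⇒ H over [I-1,I-2,II-1,II-2,III-1]: 8 consistent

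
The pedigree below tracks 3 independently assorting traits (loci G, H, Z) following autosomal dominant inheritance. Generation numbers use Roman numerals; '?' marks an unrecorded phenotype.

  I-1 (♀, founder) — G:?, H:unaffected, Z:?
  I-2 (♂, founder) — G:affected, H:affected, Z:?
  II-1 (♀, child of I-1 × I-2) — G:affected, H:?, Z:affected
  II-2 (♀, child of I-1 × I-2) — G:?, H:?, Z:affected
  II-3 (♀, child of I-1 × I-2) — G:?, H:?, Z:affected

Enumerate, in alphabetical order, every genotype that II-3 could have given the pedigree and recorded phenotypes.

G/I-1 ? ·: gg|Gg|GG
G/I-2 aff ·: Gg|GG
G/II-1 aff I-1×I-2: Gg|GG
G/II-2 ? I-1×I-2: gg|Gg|GG
G/II-3 ? I-1×I-2: gg|Gg|GG
⇒ G over [I-1,I-2,II-1,II-2,II-3]: 40 consistent
H/I-1 un ·: hh
H/I-2 aff ·: Hh|HH
H/II-1 ? I-1×I-2: hh|Hh
H/II-2 ? I-1×I-2: hh|Hh
H/II-3 ? I-1×I-2: hh|Hh
⇒ H over [I-1,I-2,II-1,II-2,II-3]: 9 consistent
Z/I-1 ? ·: zz|Zz|ZZ
Z/I-2 ? ·: zz|Zz|ZZ
Z/II-1 aff I-1×I-2: Zz|ZZ
Z/II-2 aff I-1×I-2: Zz|ZZ
Z/II-3 aff I-1×I-2: Zz|ZZ
⇒ Z over [I-1,I-2,II-1,II-2,II-3]: 29 consistent

II-3 ∈ {GG Hh ZZ, GG Hh Zz, GG hh ZZ, GG hh Zz, Gg Hh ZZ, Gg Hh Zz, Gg hh ZZ, Gg hh Zz, gg Hh ZZ, gg Hh Zz, gg hh ZZ, gg hh Zz}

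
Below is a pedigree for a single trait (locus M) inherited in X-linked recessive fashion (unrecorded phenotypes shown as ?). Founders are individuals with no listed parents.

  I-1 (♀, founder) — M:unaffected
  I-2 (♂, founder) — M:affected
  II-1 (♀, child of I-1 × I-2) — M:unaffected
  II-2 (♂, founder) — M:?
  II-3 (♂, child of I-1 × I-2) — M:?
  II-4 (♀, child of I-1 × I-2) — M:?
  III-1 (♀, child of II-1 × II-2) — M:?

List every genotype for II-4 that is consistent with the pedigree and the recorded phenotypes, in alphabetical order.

M/I-1 un ·: X^MX^M|X^MX^m
M/I-2 aff ·: X^mY
M/II-1 un I-1×I-2: X^MX^m
M/II-2 ? ·: X^MY|X^mY
M/II-3 ? I-1×I-2: X^MY|X^mY
M/II-4 ? I-1×I-2: X^MX^m|X^mX^m
M/III-1 ? II-1×II-2: X^MX^M|X^MX^m|X^mX^m
⇒ M over [I-1,I-2,II-1,II-2,II-3,II-4,III-1]: 20 consistent

II-4 ∈ {X^MX^m, X^mX^m}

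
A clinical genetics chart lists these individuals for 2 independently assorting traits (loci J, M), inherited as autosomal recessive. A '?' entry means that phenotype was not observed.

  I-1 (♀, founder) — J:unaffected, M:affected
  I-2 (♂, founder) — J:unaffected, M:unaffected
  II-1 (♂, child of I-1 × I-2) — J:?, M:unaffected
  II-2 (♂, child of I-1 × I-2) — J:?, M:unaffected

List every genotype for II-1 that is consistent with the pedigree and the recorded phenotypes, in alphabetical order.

J/I-1 un ·: JJ|Jj
J/I-2 un ·: JJ|Jj
J/II-1 ? I-1×I-2: JJ|Jj|jj
J/II-2 ? I-1×I-2: JJ|Jj|jj
⇒ J over [I-1,I-2,II-1,II-2]: 18 consistent
M/I-1 aff ·: mm
M/I-2 un ·: MM|Mm
M/II-1 un I-1×I-2: Mm
M/II-2 un I-1×I-2: Mm
⇒ M over [I-1,I-2,II-1,II-2]: 2 consistent

II-1 ∈ {JJ Mm, Jj Mm, jj Mm}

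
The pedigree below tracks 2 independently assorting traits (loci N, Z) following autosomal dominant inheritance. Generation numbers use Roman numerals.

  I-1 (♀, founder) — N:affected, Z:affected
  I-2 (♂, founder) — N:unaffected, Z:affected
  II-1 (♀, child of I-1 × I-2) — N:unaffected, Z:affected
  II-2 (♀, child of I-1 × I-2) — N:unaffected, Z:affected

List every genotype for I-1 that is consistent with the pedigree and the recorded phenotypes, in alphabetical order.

N/I-1 aff ·: Nn
N/I-2 un ·: nn
N/II-1 un I-1×I-2: nn
N/II-2 un I-1×I-2: nn
⇒ N over [I-1,I-2,II-1,II-2]: 1 consistent
Z/I-1 aff ·: Zz|ZZ
Z/I-2 aff ·: Zz|ZZ
Z/II-1 aff I-1×I-2: Zz|ZZ
Z/II-2 aff I-1×I-2: Zz|ZZ
⇒ Z over [I-1,I-2,II-1,II-2]: 13 consistent

I-1 ∈ {Nn ZZ, Nn Zz}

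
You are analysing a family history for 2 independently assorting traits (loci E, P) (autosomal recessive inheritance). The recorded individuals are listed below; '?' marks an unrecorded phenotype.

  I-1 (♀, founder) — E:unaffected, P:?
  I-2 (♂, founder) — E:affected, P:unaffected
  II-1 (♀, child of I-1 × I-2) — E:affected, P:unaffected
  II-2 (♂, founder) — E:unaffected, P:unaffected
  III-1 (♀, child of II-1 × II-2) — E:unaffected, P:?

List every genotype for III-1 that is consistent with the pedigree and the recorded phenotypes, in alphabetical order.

E/I-1 un ·: Ee
E/I-2 aff ·: ee
E/II-1 aff I-1×I-2: ee
E/II-2 un ·: EE|Ee
E/III-1 un II-1×II-2: Ee
⇒ E over [I-1,I-2,II-1,II-2,III-1]: 2 consistent
P/I-1 ? ·: PP|Pp|pp
P/I-2 un ·: PP|Pp
P/II-1 un I-1×I-2: PP|Pp
P/II-2 un ·: PP|Pp
P/III-1 ? II-1×II-2: PP|Pp|pp
⇒ P over [I-1,I-2,II-1,II-2,III-1]: 37 consistent

III-1 ∈ {Ee PP, Ee Pp, Ee pp}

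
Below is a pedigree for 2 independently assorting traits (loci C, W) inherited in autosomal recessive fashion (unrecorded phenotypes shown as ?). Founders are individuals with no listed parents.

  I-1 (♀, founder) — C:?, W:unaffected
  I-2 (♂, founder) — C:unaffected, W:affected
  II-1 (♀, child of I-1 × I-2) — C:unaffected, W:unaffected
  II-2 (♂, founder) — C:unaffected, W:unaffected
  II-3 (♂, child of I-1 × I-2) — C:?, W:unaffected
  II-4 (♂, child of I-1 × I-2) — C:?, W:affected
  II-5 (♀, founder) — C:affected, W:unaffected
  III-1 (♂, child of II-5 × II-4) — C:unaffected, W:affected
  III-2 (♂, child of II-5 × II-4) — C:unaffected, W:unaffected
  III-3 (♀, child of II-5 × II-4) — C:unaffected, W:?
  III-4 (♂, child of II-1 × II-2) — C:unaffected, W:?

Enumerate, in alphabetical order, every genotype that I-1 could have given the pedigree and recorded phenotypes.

I-1 ∈ {CC Ww, Cc Ww, cc Ww}

C/I-1 ? ·: CC|Cc|cc
C/I-2 un ·: CC|Cc
C/II-1 un I-1×I-2: CC|Cc
C/II-2 un ·: CC|Cc
C/II-3 ? I-1×I-2: CC|Cc|cc
C/II-4 ? I-1×I-2: CC|Cc
C/II-5 aff ·: cc
C/III-1 un II-5×II-4: Cc
C/III-2 un II-5×II-4: Cc
C/III-3 un II-5×II-4: Cc
C/III-4 un II-1×II-2: CC|Cc
⇒ C over [I-1,I-2,II-1,II-2,II-3,II-4,II-5,III-1,III-2,III-3,III-4]: 113 consistent
W/I-1 un ·: Ww
W/I-2 aff ·: ww
W/II-1 un I-1×I-2: Ww
W/II-2 un ·: WW|Ww
W/II-3 un I-1×I-2: Ww
W/II-4 aff I-1×I-2: ww
W/II-5 un ·: Ww
W/III-1 aff II-5×II-4: ww
W/III-2 un II-5×II-4: Ww
W/III-3 ? II-5×II-4: Ww|ww
W/III-4 ? II-1×II-2: WW|Ww|ww
⇒ W over [I-1,I-2,II-1,II-2,II-3,II-4,II-5,III-1,III-2,III-3,III-4]: 10 consistent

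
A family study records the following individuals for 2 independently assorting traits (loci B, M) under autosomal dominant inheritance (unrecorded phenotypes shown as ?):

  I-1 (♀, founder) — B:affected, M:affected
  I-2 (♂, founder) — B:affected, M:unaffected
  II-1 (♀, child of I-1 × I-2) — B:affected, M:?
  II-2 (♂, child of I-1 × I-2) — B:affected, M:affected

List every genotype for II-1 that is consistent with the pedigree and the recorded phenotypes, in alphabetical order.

II-1 ∈ {BB Mm, BB mm, Bb Mm, Bb mm}

B/I-1 aff ·: Bb|BB
B/I-2 aff ·: Bb|BB
B/II-1 aff I-1×I-2: Bb|BB
B/II-2 aff I-1×I-2: Bb|BB
⇒ B over [I-1,I-2,II-1,II-2]: 13 consistent
M/I-1 aff ·: Mm|MM
M/I-2 un ·: mm
M/II-1 ? I-1×I-2: mm|Mm
M/II-2 aff I-1×I-2: Mm
⇒ M over [I-1,I-2,II-1,II-2]: 3 consistent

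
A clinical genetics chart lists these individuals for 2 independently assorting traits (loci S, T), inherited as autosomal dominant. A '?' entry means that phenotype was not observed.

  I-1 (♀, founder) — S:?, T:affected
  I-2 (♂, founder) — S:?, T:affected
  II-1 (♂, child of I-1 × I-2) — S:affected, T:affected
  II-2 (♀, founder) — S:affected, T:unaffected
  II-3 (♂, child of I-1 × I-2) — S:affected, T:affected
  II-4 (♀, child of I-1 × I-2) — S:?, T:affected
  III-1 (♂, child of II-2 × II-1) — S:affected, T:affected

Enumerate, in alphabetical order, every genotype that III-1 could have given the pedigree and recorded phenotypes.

III-1 ∈ {SS Tt, Ss Tt}

S/I-1 ? ·: ss|Ss|SS
S/I-2 ? ·: ss|Ss|SS
S/II-1 aff I-1×I-2: Ss|SS
S/II-2 aff ·: Ss|SS
S/II-3 aff I-1×I-2: Ss|SS
S/II-4 ? I-1×I-2: ss|Ss|SS
S/III-1 aff II-2×II-1: Ss|SS
⇒ S over [I-1,I-2,II-1,II-2,II-3,II-4,III-1]: 125 consistent
T/I-1 aff ·: Tt|TT
T/I-2 aff ·: Tt|TT
T/II-1 aff I-1×I-2: Tt|TT
T/II-2 un ·: tt
T/II-3 aff I-1×I-2: Tt|TT
T/II-4 aff I-1×I-2: Tt|TT
T/III-1 aff II-2×II-1: Tt
⇒ T over [I-1,I-2,II-1,II-2,II-3,II-4,III-1]: 25 consistent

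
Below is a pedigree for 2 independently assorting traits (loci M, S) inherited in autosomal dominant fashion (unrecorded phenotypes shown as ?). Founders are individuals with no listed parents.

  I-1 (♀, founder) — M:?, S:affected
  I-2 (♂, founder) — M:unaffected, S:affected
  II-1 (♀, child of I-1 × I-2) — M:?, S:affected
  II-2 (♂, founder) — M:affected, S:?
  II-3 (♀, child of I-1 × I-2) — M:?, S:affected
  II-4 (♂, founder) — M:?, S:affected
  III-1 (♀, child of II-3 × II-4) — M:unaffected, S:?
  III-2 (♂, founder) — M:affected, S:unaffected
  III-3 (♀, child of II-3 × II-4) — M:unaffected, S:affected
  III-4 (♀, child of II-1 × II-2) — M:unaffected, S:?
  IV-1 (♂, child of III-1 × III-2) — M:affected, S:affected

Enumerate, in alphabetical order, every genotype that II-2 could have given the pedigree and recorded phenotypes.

M/I-1 ? ·: mm|Mm|MM
M/I-2 un ·: mm
M/II-1 ? I-1×I-2: mm|Mm
M/II-2 aff ·: Mm
M/II-3 ? I-1×I-2: mm|Mm
M/II-4 ? ·: mm|Mm
M/III-1 un II-3×II-4: mm
M/III-2 aff ·: Mm|MM
M/III-3 un II-3×II-4: mm
M/III-4 un II-1×II-2: mm
M/IV-1 aff III-1×III-2: Mm
⇒ M over [I-1,I-2,II-1,II-2,II-3,II-4,III-1,III-2,III-3,III-4,IV-1]: 24 consistent
S/I-1 aff ·: Ss|SS
S/I-2 aff ·: Ss|SS
S/II-1 aff I-1×I-2: Ss|SS
S/II-2 ? ·: ss|Ss|SS
S/II-3 aff I-1×I-2: Ss|SS
S/II-4 aff ·: Ss|SS
S/III-1 ? II-3×II-4: Ss|SS
S/III-2 un ·: ss
S/III-3 aff II-3×II-4: Ss|SS
S/III-4 ? II-1×II-2: ss|Ss|SS
S/IV-1 aff III-1×III-2: Ss
⇒ S over [I-1,I-2,II-1,II-2,II-3,II-4,III-1,III-2,III-3,III-4,IV-1]: 449 consistent

II-2 ∈ {Mm SS, Mm Ss, Mm ss}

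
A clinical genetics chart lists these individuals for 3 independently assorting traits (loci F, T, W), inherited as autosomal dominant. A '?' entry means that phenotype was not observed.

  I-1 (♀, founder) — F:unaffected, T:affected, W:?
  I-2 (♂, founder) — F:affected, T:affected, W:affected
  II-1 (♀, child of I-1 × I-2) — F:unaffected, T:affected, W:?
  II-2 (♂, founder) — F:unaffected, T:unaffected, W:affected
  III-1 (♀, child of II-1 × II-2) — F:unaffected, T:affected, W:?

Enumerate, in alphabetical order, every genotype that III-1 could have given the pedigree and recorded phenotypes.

III-1 ∈ {ff Tt WW, ff Tt Ww, ff Tt ww}

F/I-1 un ·: ff
F/I-2 aff ·: Ff
F/II-1 un I-1×I-2: ff
F/II-2 un ·: ff
F/III-1 un II-1×II-2: ff
⇒ F over [I-1,I-2,II-1,II-2,III-1]: 1 consistent
T/I-1 aff ·: Tt|TT
T/I-2 aff ·: Tt|TT
T/II-1 aff I-1×I-2: Tt|TT
T/II-2 un ·: tt
T/III-1 aff II-1×II-2: Tt
⇒ T over [I-1,I-2,II-1,II-2,III-1]: 7 consistent
W/I-1 ? ·: ww|Ww|WW
W/I-2 aff ·: Ww|WW
W/II-1 ? I-1×I-2: ww|Ww|WW
W/II-2 aff ·: Ww|WW
W/III-1 ? II-1×II-2: ww|Ww|WW
⇒ W over [I-1,I-2,II-1,II-2,III-1]: 43 consistent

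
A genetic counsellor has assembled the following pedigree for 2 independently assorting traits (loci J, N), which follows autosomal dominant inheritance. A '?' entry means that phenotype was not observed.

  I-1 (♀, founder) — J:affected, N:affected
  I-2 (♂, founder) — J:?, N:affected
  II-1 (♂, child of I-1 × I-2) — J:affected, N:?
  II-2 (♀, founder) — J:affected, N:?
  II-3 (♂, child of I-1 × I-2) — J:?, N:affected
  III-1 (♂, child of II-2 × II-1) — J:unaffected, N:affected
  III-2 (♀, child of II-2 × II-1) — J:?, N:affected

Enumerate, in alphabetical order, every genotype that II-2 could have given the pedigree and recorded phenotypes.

II-2 ∈ {Jj NN, Jj Nn, Jj nn}

J/I-1 aff ·: Jj|JJ
J/I-2 ? ·: jj|Jj|JJ
J/II-1 aff I-1×I-2: Jj
J/II-2 aff ·: Jj
J/II-3 ? I-1×I-2: jj|Jj|JJ
J/III-1 un II-2×II-1: jj
J/III-2 ? II-2×II-1: jj|Jj|JJ
⇒ J over [I-1,I-2,II-1,II-2,II-3,III-1,III-2]: 30 consistent
N/I-1 aff ·: Nn|NN
N/I-2 aff ·: Nn|NN
N/II-1 ? I-1×I-2: nn|Nn|NN
N/II-2 ? ·: nn|Nn|NN
N/II-3 aff I-1×I-2: Nn|NN
N/III-1 aff II-2×II-1: Nn|NN
N/III-2 aff II-2×II-1: Nn|NN
⇒ N over [I-1,I-2,II-1,II-2,II-3,III-1,III-2]: 100 consistent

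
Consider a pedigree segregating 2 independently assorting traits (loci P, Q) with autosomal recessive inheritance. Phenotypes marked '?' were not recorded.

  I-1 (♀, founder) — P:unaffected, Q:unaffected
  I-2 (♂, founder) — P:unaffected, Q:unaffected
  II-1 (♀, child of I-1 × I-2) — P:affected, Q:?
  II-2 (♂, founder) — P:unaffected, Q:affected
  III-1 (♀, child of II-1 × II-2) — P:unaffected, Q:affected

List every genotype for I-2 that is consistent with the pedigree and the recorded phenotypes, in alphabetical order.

I-2 ∈ {Pp QQ, Pp Qq}

P/I-1 un ·: Pp
P/I-2 un ·: Pp
P/II-1 aff I-1×I-2: pp
P/II-2 un ·: PP|Pp
P/III-1 un II-1×II-2: Pp
⇒ P over [I-1,I-2,II-1,II-2,III-1]: 2 consistent
Q/I-1 un ·: QQ|Qq
Q/I-2 un ·: QQ|Qq
Q/II-1 ? I-1×I-2: Qq|qq
Q/II-2 aff ·: qq
Q/III-1 aff II-1×II-2: qq
⇒ Q over [I-1,I-2,II-1,II-2,III-1]: 4 consistent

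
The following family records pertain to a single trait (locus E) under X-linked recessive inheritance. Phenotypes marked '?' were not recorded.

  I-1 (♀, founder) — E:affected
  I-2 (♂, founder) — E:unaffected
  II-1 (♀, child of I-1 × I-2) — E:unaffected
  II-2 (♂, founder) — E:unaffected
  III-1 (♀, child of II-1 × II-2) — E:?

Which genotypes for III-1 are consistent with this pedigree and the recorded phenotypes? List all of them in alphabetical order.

III-1 ∈ {X^EX^E, X^EX^e}

E/I-1 aff ·: X^eX^e
E/I-2 un ·: X^EY
E/II-1 un I-1×I-2: X^EX^e
E/II-2 un ·: X^EY
E/III-1 ? II-1×II-2: X^EX^E|X^EX^e
⇒ E over [I-1,I-2,II-1,II-2,III-1]: 2 consistent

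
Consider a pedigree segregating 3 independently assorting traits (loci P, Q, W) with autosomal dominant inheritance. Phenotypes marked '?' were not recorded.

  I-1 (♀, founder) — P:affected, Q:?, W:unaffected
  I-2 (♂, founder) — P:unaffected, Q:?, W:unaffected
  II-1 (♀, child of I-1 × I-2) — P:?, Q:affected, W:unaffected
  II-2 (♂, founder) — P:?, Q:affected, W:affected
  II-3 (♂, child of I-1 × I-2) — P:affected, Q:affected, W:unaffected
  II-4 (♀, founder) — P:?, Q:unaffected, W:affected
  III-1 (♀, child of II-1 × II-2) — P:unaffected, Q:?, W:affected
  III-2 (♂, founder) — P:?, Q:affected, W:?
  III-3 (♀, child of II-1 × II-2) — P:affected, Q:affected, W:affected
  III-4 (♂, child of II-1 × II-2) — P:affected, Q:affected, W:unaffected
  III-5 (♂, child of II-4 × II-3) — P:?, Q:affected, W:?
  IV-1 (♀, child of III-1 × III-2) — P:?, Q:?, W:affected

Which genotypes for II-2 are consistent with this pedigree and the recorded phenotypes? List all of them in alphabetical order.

P/I-1 aff ·: Pp|PP
P/I-2 un ·: pp
P/II-1 ? I-1×I-2: pp|Pp
P/II-2 ? ·: pp|Pp
P/II-3 aff I-1×I-2: Pp
P/II-4 ? ·: pp|Pp|PP
P/III-1 un II-1×II-2: pp
P/III-2 ? ·: pp|Pp|PP
P/III-3 aff II-1×II-2: Pp|PP
P/III-4 aff II-1×II-2: Pp|PP
P/III-5 ? II-4×II-3: pp|Pp|PP
P/IV-1 ? III-1×III-2: pp|Pp
⇒ P over [I-1,I-2,II-1,II-2,II-3,II-4,III-1,III-2,III-3,III-4,III-5,IV-1]: 308 consistent
Q/I-1 ? ·: qq|Qq|QQ
Q/I-2 ? ·: qq|Qq|QQ
Q/II-1 aff I-1×I-2: Qq|QQ
Q/II-2 aff ·: Qq|QQ
Q/II-3 aff I-1×I-2: Qq|QQ
Q/II-4 un ·: qq
Q/III-1 ? II-1×II-2: qq|Qq|QQ
Q/III-2 aff ·: Qq|QQ
Q/III-3 aff II-1×II-2: Qq|QQ
Q/III-4 aff II-1×II-2: Qq|QQ
Q/III-5 aff II-4×II-3: Qq
Q/IV-1 ? III-1×III-2: qq|Qq|QQ
⇒ Q over [I-1,I-2,II-1,II-2,II-3,II-4,III-1,III-2,III-3,III-4,III-5,IV-1]: 1005 consistent
W/I-1 un ·: ww
W/I-2 un ·: ww
W/II-1 un I-1×I-2: ww
W/II-2 aff ·: Ww
W/II-3 un I-1×I-2: ww
W/II-4 aff ·: Ww|WW
W/III-1 aff II-1×II-2: Ww
W/III-2 ? ·: ww|Ww|WW
W/III-3 aff II-1×II-2: Ww
W/III-4 un II-1×II-2: ww
W/III-5 ? II-4×II-3: ww|Ww
W/IV-1 aff III-1×III-2: Ww|WW
⇒ W over [I-1,I-2,II-1,II-2,II-3,II-4,III-1,III-2,III-3,III-4,III-5,IV-1]: 15 consistent

II-2 ∈ {Pp QQ Ww, Pp Qq Ww, pp QQ Ww, pp Qq Ww}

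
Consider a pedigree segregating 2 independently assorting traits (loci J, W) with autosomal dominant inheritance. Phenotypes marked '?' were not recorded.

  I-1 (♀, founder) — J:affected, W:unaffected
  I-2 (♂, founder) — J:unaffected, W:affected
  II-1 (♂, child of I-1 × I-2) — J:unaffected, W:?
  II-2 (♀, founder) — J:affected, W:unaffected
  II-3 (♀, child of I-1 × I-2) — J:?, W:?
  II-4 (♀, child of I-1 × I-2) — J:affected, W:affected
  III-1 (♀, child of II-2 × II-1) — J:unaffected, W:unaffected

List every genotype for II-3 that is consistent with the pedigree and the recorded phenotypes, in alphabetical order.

J/I-1 aff ·: Jj
J/I-2 un ·: jj
J/II-1 un I-1×I-2: jj
J/II-2 aff ·: Jj
J/II-3 ? I-1×I-2: jj|Jj
J/II-4 aff I-1×I-2: Jj
J/III-1 un II-2×II-1: jj
⇒ J over [I-1,I-2,II-1,II-2,II-3,II-4,III-1]: 2 consistent
W/I-1 un ·: ww
W/I-2 aff ·: Ww|WW
W/II-1 ? I-1×I-2: ww|Ww
W/II-2 un ·: ww
W/II-3 ? I-1×I-2: ww|Ww
W/II-4 aff I-1×I-2: Ww
W/III-1 un II-2×II-1: ww
⇒ W over [I-1,I-2,II-1,II-2,II-3,II-4,III-1]: 5 consistent

II-3 ∈ {Jj Ww, Jj ww, jj Ww, jj ww}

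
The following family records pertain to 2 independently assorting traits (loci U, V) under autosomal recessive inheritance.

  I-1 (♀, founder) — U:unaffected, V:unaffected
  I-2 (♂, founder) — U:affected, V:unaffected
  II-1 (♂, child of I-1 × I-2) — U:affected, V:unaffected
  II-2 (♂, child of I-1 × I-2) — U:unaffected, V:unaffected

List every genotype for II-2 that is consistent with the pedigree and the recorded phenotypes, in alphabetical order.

U/I-1 un ·: Uu
U/I-2 aff ·: uu
U/II-1 aff I-1×I-2: uu
U/II-2 un I-1×I-2: Uu
⇒ U over [I-1,I-2,II-1,II-2]: 1 consistent
V/I-1 un ·: VV|Vv
V/I-2 un ·: VV|Vv
V/II-1 un I-1×I-2: VV|Vv
V/II-2 un I-1×I-2: VV|Vv
⇒ V over [I-1,I-2,II-1,II-2]: 13 consistent

II-2 ∈ {Uu VV, Uu Vv}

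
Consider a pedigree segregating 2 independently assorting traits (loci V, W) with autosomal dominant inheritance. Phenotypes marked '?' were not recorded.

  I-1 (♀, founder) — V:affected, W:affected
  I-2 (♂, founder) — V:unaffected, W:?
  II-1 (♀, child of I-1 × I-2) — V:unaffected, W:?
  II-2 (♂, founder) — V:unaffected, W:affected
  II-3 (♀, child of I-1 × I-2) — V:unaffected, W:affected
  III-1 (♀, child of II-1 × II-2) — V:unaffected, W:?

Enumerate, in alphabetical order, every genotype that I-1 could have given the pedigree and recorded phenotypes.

I-1 ∈ {Vv WW, Vv Ww}

V/I-1 aff ·: Vv
V/I-2 un ·: vv
V/II-1 un I-1×I-2: vv
V/II-2 un ·: vv
V/II-3 un I-1×I-2: vv
V/III-1 un II-1×II-2: vv
⇒ V over [I-1,I-2,II-1,II-2,II-3,III-1]: 1 consistent
W/I-1 aff ·: Ww|WW
W/I-2 ? ·: ww|Ww|WW
W/II-1 ? I-1×I-2: ww|Ww|WW
W/II-2 aff ·: Ww|WW
W/II-3 aff I-1×I-2: Ww|WW
W/III-1 ? II-1×II-2: ww|Ww|WW
⇒ W over [I-1,I-2,II-1,II-2,II-3,III-1]: 70 consistent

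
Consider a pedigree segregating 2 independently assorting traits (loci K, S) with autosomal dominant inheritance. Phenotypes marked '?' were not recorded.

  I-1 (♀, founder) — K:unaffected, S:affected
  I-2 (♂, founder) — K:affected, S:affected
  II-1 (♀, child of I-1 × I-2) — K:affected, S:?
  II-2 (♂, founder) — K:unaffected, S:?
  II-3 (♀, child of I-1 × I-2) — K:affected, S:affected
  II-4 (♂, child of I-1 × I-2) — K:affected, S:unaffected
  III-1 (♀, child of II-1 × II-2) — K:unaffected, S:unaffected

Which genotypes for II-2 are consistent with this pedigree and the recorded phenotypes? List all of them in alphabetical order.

K/I-1 un ·: kk
K/I-2 aff ·: Kk|KK
K/II-1 aff I-1×I-2: Kk
K/II-2 un ·: kk
K/II-3 aff I-1×I-2: Kk
K/II-4 aff I-1×I-2: Kk
K/III-1 un II-1×II-2: kk
⇒ K over [I-1,I-2,II-1,II-2,II-3,II-4,III-1]: 2 consistent
S/I-1 aff ·: Ss
S/I-2 aff ·: Ss
S/II-1 ? I-1×I-2: ss|Ss
S/II-2 ? ·: ss|Ss
S/II-3 aff I-1×I-2: Ss|SS
S/II-4 un I-1×I-2: ss
S/III-1 un II-1×II-2: ss
⇒ S over [I-1,I-2,II-1,II-2,II-3,II-4,III-1]: 8 consistent

II-2 ∈ {kk Ss, kk ss}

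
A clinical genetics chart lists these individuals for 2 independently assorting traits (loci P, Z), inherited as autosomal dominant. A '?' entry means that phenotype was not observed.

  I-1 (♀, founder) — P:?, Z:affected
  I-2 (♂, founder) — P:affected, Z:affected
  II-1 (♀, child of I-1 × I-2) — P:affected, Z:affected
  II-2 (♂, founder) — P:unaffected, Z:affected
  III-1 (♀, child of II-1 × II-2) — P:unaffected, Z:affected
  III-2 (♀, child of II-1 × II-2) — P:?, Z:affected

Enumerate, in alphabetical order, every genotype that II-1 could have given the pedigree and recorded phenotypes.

II-1 ∈ {Pp ZZ, Pp Zz}

P/I-1 ? ·: pp|Pp|PP
P/I-2 aff ·: Pp|PP
P/II-1 aff I-1×I-2: Pp
P/II-2 un ·: pp
P/III-1 un II-1×II-2: pp
P/III-2 ? II-1×II-2: pp|Pp
⇒ P over [I-1,I-2,II-1,II-2,III-1,III-2]: 10 consistent
Z/I-1 aff ·: Zz|ZZ
Z/I-2 aff ·: Zz|ZZ
Z/II-1 aff I-1×I-2: Zz|ZZ
Z/II-2 aff ·: Zz|ZZ
Z/III-1 aff II-1×II-2: Zz|ZZ
Z/III-2 aff II-1×II-2: Zz|ZZ
⇒ Z over [I-1,I-2,II-1,II-2,III-1,III-2]: 44 consistent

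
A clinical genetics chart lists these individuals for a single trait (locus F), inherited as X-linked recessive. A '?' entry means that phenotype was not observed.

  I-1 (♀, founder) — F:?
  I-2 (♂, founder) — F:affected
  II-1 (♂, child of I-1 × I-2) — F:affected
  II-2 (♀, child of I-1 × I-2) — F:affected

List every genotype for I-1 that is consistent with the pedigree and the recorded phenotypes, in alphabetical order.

F/I-1 ? ·: X^FX^f|X^fX^f
F/I-2 aff ·: X^fY
F/II-1 aff I-1×I-2: X^fY
F/II-2 aff I-1×I-2: X^fX^f
⇒ F over [I-1,I-2,II-1,II-2]: 2 consistent

I-1 ∈ {X^FX^f, X^fX^f}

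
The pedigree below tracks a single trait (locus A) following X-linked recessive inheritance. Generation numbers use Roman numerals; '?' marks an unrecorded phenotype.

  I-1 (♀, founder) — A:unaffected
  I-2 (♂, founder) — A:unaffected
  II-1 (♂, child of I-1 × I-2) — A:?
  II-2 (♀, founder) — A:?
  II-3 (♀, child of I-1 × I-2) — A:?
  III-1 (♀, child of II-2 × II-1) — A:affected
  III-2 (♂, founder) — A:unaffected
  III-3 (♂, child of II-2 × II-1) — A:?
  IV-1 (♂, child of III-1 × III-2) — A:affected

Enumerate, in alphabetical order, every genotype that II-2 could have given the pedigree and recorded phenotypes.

A/I-1 un ·: X^AX^a
A/I-2 un ·: X^AY
A/II-1 ? I-1×I-2: X^aY
A/II-2 ? ·: X^AX^a|X^aX^a
A/II-3 ? I-1×I-2: X^AX^A|X^AX^a
A/III-1 aff II-2×II-1: X^aX^a
A/III-2 un ·: X^AY
A/III-3 ? II-2×II-1: X^AY|X^aY
A/IV-1 aff III-1×III-2: X^aY
⇒ A over [I-1,I-2,II-1,II-2,II-3,III-1,III-2,III-3,IV-1]: 6 consistent

II-2 ∈ {X^AX^a, X^aX^a}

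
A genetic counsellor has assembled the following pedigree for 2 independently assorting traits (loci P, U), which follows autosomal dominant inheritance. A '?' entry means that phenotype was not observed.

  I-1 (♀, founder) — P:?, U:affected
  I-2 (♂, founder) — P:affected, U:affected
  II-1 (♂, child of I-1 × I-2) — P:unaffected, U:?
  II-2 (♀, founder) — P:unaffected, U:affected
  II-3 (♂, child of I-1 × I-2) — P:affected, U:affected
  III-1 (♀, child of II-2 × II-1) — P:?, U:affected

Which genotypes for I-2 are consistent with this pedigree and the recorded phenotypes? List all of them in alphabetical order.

P/I-1 ? ·: pp|Pp
P/I-2 aff ·: Pp
P/II-1 un I-1×I-2: pp
P/II-2 un ·: pp
P/II-3 aff I-1×I-2: Pp|PP
P/III-1 ? II-2×II-1: pp
⇒ P over [I-1,I-2,II-1,II-2,II-3,III-1]: 3 consistent
U/I-1 aff ·: Uu|UU
U/I-2 aff ·: Uu|UU
U/II-1 ? I-1×I-2: uu|Uu|UU
U/II-2 aff ·: Uu|UU
U/II-3 aff I-1×I-2: Uu|UU
U/III-1 aff II-2×II-1: Uu|UU
⇒ U over [I-1,I-2,II-1,II-2,II-3,III-1]: 49 consistent

I-2 ∈ {Pp UU, Pp Uu}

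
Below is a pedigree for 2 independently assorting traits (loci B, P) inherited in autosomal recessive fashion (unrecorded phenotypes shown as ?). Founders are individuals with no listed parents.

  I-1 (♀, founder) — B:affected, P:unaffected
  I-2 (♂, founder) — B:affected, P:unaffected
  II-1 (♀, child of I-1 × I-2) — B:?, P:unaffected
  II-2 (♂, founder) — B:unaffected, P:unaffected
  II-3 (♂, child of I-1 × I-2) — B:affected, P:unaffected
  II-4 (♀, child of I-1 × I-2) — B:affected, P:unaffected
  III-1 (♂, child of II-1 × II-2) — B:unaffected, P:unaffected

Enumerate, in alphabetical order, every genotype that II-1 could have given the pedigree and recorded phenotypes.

B/I-1 aff ·: bb
B/I-2 aff ·: bb
B/II-1 ? I-1×I-2: bb
B/II-2 un ·: BB|Bb
B/II-3 aff I-1×I-2: bb
B/II-4 aff I-1×I-2: bb
B/III-1 un II-1×II-2: Bb
⇒ B over [I-1,I-2,II-1,II-2,II-3,II-4,III-1]: 2 consistent
P/I-1 un ·: PP|Pp
P/I-2 un ·: PP|Pp
P/II-1 un I-1×I-2: PP|Pp
P/II-2 un ·: PP|Pp
P/II-3 un I-1×I-2: PP|Pp
P/II-4 un I-1×I-2: PP|Pp
P/III-1 un II-1×II-2: PP|Pp
⇒ P over [I-1,I-2,II-1,II-2,II-3,II-4,III-1]: 87 consistent

II-1 ∈ {bb PP, bb Pp}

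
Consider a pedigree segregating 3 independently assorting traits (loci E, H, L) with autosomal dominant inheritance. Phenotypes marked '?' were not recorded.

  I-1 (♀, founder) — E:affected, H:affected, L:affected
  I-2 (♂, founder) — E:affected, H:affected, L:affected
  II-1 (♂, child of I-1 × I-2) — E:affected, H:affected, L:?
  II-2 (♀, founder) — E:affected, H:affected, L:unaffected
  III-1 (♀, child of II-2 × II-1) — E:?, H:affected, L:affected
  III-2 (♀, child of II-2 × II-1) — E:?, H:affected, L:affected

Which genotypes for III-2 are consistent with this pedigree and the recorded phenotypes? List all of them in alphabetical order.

E/I-1 aff ·: Ee|EE
E/I-2 aff ·: Ee|EE
E/II-1 aff I-1×I-2: Ee|EE
E/II-2 aff ·: Ee|EE
E/III-1 ? II-2×II-1: ee|Ee|EE
E/III-2 ? II-2×II-1: ee|Ee|EE
⇒ E over [I-1,I-2,II-1,II-2,III-1,III-2]: 59 consistent
H/I-1 aff ·: Hh|HH
H/I-2 aff ·: Hh|HH
H/II-1 aff I-1×I-2: Hh|HH
H/II-2 aff ·: Hh|HH
H/III-1 aff II-2×II-1: Hh|HH
H/III-2 aff II-2×II-1: Hh|HH
⇒ H over [I-1,I-2,II-1,II-2,III-1,III-2]: 44 consistent
L/I-1 aff ·: Ll|LL
L/I-2 aff ·: Ll|LL
L/II-1 ? I-1×I-2: Ll|LL
L/II-2 un ·: ll
L/III-1 aff II-2×II-1: Ll
L/III-2 aff II-2×II-1: Ll
⇒ L over [I-1,I-2,II-1,II-2,III-1,III-2]: 7 consistent

III-2 ∈ {EE HH Ll, EE Hh Ll, Ee HH Ll, Ee Hh Ll, ee HH Ll, ee Hh Ll}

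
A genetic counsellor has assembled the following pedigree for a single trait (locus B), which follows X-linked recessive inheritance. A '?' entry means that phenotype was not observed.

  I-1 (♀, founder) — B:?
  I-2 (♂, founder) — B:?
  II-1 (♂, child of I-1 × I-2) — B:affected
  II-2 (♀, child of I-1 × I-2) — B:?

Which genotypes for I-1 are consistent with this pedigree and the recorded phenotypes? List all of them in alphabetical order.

B/I-1 ? ·: X^BX^b|X^bX^b
B/I-2 ? ·: X^BY|X^bY
B/II-1 aff I-1×I-2: X^bY
B/II-2 ? I-1×I-2: X^BX^B|X^BX^b|X^bX^b
⇒ B over [I-1,I-2,II-1,II-2]: 6 consistent

I-1 ∈ {X^BX^b, X^bX^b}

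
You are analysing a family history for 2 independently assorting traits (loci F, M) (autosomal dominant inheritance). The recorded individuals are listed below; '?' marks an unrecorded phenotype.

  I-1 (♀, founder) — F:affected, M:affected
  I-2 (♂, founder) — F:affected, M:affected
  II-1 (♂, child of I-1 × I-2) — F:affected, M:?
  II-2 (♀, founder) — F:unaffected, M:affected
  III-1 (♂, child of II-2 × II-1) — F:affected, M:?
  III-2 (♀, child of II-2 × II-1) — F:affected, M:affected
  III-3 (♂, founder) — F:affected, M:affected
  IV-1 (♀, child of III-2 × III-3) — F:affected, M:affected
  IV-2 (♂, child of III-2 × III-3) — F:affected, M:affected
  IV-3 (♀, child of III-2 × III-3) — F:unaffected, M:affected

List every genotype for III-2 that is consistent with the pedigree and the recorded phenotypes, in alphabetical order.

F/I-1 aff ·: Ff|FF
F/I-2 aff ·: Ff|FF
F/II-1 aff I-1×I-2: Ff|FF
F/II-2 un ·: ff
F/III-1 aff II-2×II-1: Ff
F/III-2 aff II-2×II-1: Ff
F/III-3 aff ·: Ff
F/IV-1 aff III-2×III-3: Ff|FF
F/IV-2 aff III-2×III-3: Ff|FF
F/IV-3 un III-2×III-3: ff
⇒ F over [I-1,I-2,II-1,II-2,III-1,III-2,III-3,IV-1,IV-2,IV-3]: 28 consistent
M/I-1 aff ·: Mm|MM
M/I-2 aff ·: Mm|MM
M/II-1 ? I-1×I-2: mm|Mm|MM
M/II-2 aff ·: Mm|MM
M/III-1 ? II-2×II-1: mm|Mm|MM
M/III-2 aff II-2×II-1: Mm|MM
M/III-3 aff ·: Mm|MM
M/IV-1 aff III-2×III-3: Mm|MM
M/IV-2 aff III-2×III-3: Mm|MM
M/IV-3 aff III-2×III-3: Mm|MM
⇒ M over [I-1,I-2,II-1,II-2,III-1,III-2,III-3,IV-1,IV-2,IV-3]: 659 consistent

III-2 ∈ {Ff MM, Ff Mm}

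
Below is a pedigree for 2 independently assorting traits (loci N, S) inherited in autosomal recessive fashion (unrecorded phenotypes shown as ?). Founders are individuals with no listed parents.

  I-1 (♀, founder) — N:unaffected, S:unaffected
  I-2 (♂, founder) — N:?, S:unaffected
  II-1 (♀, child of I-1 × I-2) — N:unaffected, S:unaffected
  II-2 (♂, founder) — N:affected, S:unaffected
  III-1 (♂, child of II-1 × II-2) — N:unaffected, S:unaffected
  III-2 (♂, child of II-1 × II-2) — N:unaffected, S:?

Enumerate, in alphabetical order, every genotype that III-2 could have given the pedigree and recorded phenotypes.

III-2 ∈ {Nn SS, Nn Ss, Nn ss}

N/I-1 un ·: NN|Nn
N/I-2 ? ·: NN|Nn|nn
N/II-1 un I-1×I-2: NN|Nn
N/II-2 aff ·: nn
N/III-1 un II-1×II-2: Nn
N/III-2 un II-1×II-2: Nn
⇒ N over [I-1,I-2,II-1,II-2,III-1,III-2]: 9 consistent
S/I-1 un ·: SS|Ss
S/I-2 un ·: SS|Ss
S/II-1 un I-1×I-2: SS|Ss
S/II-2 un ·: SS|Ss
S/III-1 un II-1×II-2: SS|Ss
S/III-2 ? II-1×II-2: SS|Ss|ss
⇒ S over [I-1,I-2,II-1,II-2,III-1,III-2]: 50 consistent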